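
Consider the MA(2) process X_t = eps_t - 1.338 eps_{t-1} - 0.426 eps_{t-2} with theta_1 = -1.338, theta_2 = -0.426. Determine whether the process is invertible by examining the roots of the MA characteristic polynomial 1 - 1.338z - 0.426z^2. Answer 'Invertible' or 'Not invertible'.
\text{Not invertible}

The MA(q) characteristic polynomial is P(z) = 1 - 1.338z - 0.426z^2.
Invertibility requires all roots to lie outside the unit circle, i.e. |z| > 1 for every root.
Set 1 + (-1.338) z + (-0.426) z^2 = 0, i.e. a z^2 + b z + c = 0 with a = -0.426, b = -1.338, c = 1.
Discriminant D = b^2 - 4ac = (-1.338)^2 - 4*(-0.426)*1 = 1.790244 - (-1.704) = 3.494244.
D >= 0, so the roots are real: z = (-b +/- sqrt(D)) / (2a) = (1.338 +/- 1.86929) / (-0.852).
  z_1 = (1.338 + 1.86929) / (-0.852) = -3.7644,   |z_1| = 3.7644.
  z_2 = (1.338 - 1.86929) / (-0.852) = 0.6236,   |z_2| = 0.6236.
Moduli of all roots: 3.7644, 0.6236.
All moduli strictly greater than 1? No.
Verdict: Not invertible.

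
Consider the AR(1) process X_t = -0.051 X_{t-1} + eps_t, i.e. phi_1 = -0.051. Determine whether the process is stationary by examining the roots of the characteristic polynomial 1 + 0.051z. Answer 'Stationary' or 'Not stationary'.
\text{Stationary}

The AR(p) characteristic polynomial is P(z) = 1 + 0.051z.
Stationarity requires all roots to lie outside the unit circle, i.e. |z| > 1 for every root.
This is linear in z: 1 + (0.051) z = 0  =>  z = -1/(0.051) = -19.607843,  |z| = 19.607843.
Moduli of all roots: 19.6078.
All moduli strictly greater than 1? Yes.
Verdict: Stationary.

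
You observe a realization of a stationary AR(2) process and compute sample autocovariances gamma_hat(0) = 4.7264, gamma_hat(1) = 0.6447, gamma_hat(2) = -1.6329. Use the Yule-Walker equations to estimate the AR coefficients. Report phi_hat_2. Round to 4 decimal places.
\hat\phi_{2} = -0.3710

The Yule-Walker equations for an AR(p) process read, in matrix form,
  Gamma_p phi = r_p,   with   (Gamma_p)_{ij} = gamma(|i - j|),
                       (r_p)_i = gamma(i),   i,j = 1..p.
Substitute the sample gammas (Toeplitz matrix and right-hand side of size 2):
  Gamma_p = [[4.7264, 0.6447], [0.6447, 4.7264]]
  r_p     = [0.6447, -1.6329]
Written out:
  4.7264 phi_1 + 0.6447 phi_2 = 0.6447
  0.6447 phi_1 + 4.7264 phi_2 = -1.6329
Solve by Cramer's rule:
  det = gamma(0)^2 - gamma(1)^2 = (4.7264)^2 - (0.6447)^2 = 22.33885696 - 0.41563809 = 21.92321887
  phi_hat_1 = [gamma(1) gamma(0) - gamma(1) gamma(2)] / det = [(0.6447)(4.7264) - (0.6447)(-1.6329)] / 21.92321887 = 4.09984071 / 21.92321887 = 0.187
  phi_hat_2 = [gamma(0) gamma(2) - gamma(1)^2] / det = [(4.7264)(-1.6329) - (0.6447)^2] / 21.92321887 = -8.13337665 / 21.92321887 = -0.371
So phi_hat = [0.1870, -0.3710].
Therefore phi_hat_2 = -0.3710.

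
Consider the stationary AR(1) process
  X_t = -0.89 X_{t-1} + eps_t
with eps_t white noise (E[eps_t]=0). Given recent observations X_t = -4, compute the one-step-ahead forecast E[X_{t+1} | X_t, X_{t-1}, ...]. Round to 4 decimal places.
E[X_{t+1} \mid \mathcal F_t] = 3.5600

For an AR(p) model X_t = c + sum_i phi_i X_{t-i} + eps_t, the
one-step-ahead conditional mean is
  E[X_{t+1} | X_t, ...] = c + sum_i phi_i X_{t+1-i}.
Substitute known values:
  E[X_{t+1} | ...] = (-0.89) * (-4)
                   = 3.5600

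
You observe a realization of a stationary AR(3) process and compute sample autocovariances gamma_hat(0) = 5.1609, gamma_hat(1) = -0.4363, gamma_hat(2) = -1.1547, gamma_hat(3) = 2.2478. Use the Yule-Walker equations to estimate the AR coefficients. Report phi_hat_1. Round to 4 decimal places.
\hat\phi_{1} = -0.0070

The Yule-Walker equations for an AR(p) process read, in matrix form,
  Gamma_p phi = r_p,   with   (Gamma_p)_{ij} = gamma(|i - j|),
                       (r_p)_i = gamma(i),   i,j = 1..p.
Substitute the sample gammas (Toeplitz matrix and right-hand side of size 3):
  Gamma_p = [[5.1609, -0.4363, -1.1547], [-0.4363, 5.1609, -0.4363], [-1.1547, -0.4363, 5.1609]]
  r_p     = [-0.4363, -1.1547, 2.2478]
Written out (R1..R3):
  (R1) 5.1609 phi_1 - 0.4363 phi_2 - 1.1547 phi_3 = -0.4363
  (R2) -0.4363 phi_1 + 5.1609 phi_2 - 0.4363 phi_3 = -1.1547
  (R3) -1.1547 phi_1 - 0.4363 phi_2 + 5.1609 phi_3 = 2.2478
Gaussian elimination:
  R2 <- R2 - (-0.4363/5.1609) R1 = R2 - (-0.08454) R1:  5.124015 phi_2 - 0.533918 phi_3 = -1.191585
  R3 <- R3 - (-1.1547/5.1609) R1 = R3 - (-0.22374) R1:  -0.533918 phi_2 + 4.902547 phi_3 = 2.150182
  R3 <- R3 - (-0.533918/5.124015) R2 = R3 - (-0.104199) R2:  4.846914 phi_3 = 2.02602
Back-substitution:
  phi_hat_3 = 2.02602 / 4.846914 = 0.418002
  phi_hat_2 = (-1.191585 - (-0.533918)(0.418002)) / 5.124015 = -0.188994
  phi_hat_1 = (-0.4363 - (-0.4363)(-0.188994) - (-1.1547)(0.418002)) / 5.1609 = -0.006993
So phi_hat = [-0.0070, -0.1890, 0.4180].
Therefore phi_hat_1 = -0.0070.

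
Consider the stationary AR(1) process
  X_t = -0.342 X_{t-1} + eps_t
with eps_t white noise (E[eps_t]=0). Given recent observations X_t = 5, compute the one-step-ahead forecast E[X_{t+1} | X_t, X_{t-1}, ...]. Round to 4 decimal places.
E[X_{t+1} \mid \mathcal F_t] = -1.7100

For an AR(p) model X_t = c + sum_i phi_i X_{t-i} + eps_t, the
one-step-ahead conditional mean is
  E[X_{t+1} | X_t, ...] = c + sum_i phi_i X_{t+1-i}.
Substitute known values:
  E[X_{t+1} | ...] = (-0.342) * (5)
                   = -1.7100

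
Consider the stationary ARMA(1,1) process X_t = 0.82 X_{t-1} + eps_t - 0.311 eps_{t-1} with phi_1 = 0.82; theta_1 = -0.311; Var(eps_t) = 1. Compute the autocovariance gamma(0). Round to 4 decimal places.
\gamma(0) = 1.7908

Multiply the model equation by X_{t-k} and take expectations. With theta_0 = psi_0 = 1 and psi_j the MA(infinity) weights, this gives
  gamma(k) - sum_i phi_i gamma(k-i) = c_k,
  c_k = sigma^2 * sum_{j=k..q} theta_j psi_{j-k}   (c_k = 0 for k > q),
using gamma(-m) = gamma(m).
psi-weights needed (psi_j = theta_j + sum_i phi_i psi_{j-i}):
  psi_1 = theta_1 + phi_1 = -0.311 + (0.82) = 0.509
Right-hand sides:
  c_0 = sigma^2 (1 + theta_1 psi_1) = 1 * (1 + (-0.311)(0.509)) = 1 * 0.841701 = 0.841701
  c_1 = sigma^2 theta_1 = 1 * (-0.311) = -0.311
  c_2 = 0
Equations for k = 0 and k = 1 (AR order 1):
  gamma(0) = phi_1 gamma(1) + c_0
  gamma(1) = phi_1 gamma(0) + c_1
Substituting the second into the first: gamma(0) (1 - phi_1^2) = c_0 + phi_1 c_1, so
  gamma(0) = (c_0 + phi_1 c_1) / (1 - phi_1^2) = (0.841701 + (0.82)(-0.311)) / (1 - (0.82)^2) = 0.586681 / 0.3276 = 1.790846.
Therefore gamma(0) = 1.7908 (to 4 decimal places).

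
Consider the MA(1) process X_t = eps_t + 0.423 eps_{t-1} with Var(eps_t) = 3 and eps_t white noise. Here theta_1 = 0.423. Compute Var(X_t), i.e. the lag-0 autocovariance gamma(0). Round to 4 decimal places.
\gamma(0) = 3.5368

For an MA(q) process X_t = eps_t + sum_i theta_i eps_{t-i} with
Var(eps_t) = sigma^2, the variance is
  gamma(0) = sigma^2 * (1 + sum_i theta_i^2).
  sum_i theta_i^2 = (0.423)^2 = 0.178929.
  gamma(0) = 3 * (1 + 0.178929) = 3 * 1.178929 = 3.536787, which rounds to 3.5368.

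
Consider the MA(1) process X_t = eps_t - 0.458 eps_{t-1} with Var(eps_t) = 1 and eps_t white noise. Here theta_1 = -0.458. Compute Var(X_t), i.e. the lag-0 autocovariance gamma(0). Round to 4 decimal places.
\gamma(0) = 1.2098

For an MA(q) process X_t = eps_t + sum_i theta_i eps_{t-i} with
Var(eps_t) = sigma^2, the variance is
  gamma(0) = sigma^2 * (1 + sum_i theta_i^2).
  sum_i theta_i^2 = (-0.458)^2 = 0.209764.
  gamma(0) = 1 * (1 + 0.209764) = 1 * 1.209764 = 1.209764, which rounds to 1.2098.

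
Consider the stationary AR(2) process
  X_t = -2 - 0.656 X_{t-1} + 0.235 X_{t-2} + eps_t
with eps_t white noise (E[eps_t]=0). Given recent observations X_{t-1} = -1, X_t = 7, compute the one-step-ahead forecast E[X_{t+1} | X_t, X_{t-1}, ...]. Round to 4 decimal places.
E[X_{t+1} \mid \mathcal F_t] = -6.8270

For an AR(p) model X_t = c + sum_i phi_i X_{t-i} + eps_t, the
one-step-ahead conditional mean is
  E[X_{t+1} | X_t, ...] = c + sum_i phi_i X_{t+1-i}.
Substitute known values:
  E[X_{t+1} | ...] = -2 + (-0.656) * (7) + (0.235) * (-1)
                   = -6.8270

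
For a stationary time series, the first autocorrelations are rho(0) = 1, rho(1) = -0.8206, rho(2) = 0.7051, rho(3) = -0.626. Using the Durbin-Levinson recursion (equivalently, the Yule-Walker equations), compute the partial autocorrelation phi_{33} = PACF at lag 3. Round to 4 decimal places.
\phi_{33} = -0.0739

The PACF at lag k is phi_{kk}, the last component of the solution
to the Yule-Walker system G_k phi = r_k where
  (G_k)_{ij} = rho(|i - j|), (r_k)_i = rho(i), i,j = 1..k.
Equivalently, Durbin-Levinson gives phi_{kk} iteratively:
  phi_{11} = rho(1)
  phi_{kk} = [rho(k) - sum_{j=1..k-1} phi_{k-1,j} rho(k-j)]
            / [1 - sum_{j=1..k-1} phi_{k-1,j} rho(j)],
  phi_{k,j} = phi_{k-1,j} - phi_{kk} phi_{k-1,k-j},  j = 1..k-1.
Step k = 1:
  phi_11 = rho(1) = -0.8206.
Step k = 2:
  phi_22 = [rho(2) - phi_11 rho(1)] / [1 - phi_11 rho(1)] = [0.7051 - (-0.8206)(-0.8206)] / [1 - (-0.8206)(-0.8206)]
         = 0.03171564 / 0.32661564 = 0.097104.
  Update: phi_21 = phi_11 - phi_22 phi_11 = -0.8206 - (0.097104)(-0.8206) = -0.740917.
Step k = 3:
  phi_33 = [rho(3) - phi_21 rho(2) - phi_22 rho(1)] / [1 - phi_21 rho(1) - phi_22 rho(2)]
    numerator   = -0.626 - (-0.740917)(0.7051) - (0.097104)(-0.8206) = -0.0238963
    denominator = 1 - (-0.740917)(-0.8206) - (0.097104)(0.7051) = 0.32353593
  phi_33 = -0.0238963 / 0.32353593 = -0.0739.
Therefore phi_{33} = -0.0739.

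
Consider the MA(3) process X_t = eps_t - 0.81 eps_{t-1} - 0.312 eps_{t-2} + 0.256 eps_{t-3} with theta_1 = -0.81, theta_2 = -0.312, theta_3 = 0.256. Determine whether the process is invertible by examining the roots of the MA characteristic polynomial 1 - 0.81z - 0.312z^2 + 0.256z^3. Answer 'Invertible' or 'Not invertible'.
\text{Invertible}

The MA(q) characteristic polynomial is P(z) = 1 - 0.81z - 0.312z^2 + 0.256z^3.
Invertibility requires all roots to lie outside the unit circle, i.e. |z| > 1 for every root.
Degree 3: look for a simple real root z0 first, then factor out (1 - z/z0) and solve the remaining quadratic.
Testing z0 = 1.25: P(1.25) = 1 + (-0.81)(1.25) + (-0.312)(1.25)^2 + (0.256)(1.25)^3
  = 1 + (-1.0125) + (-0.4875) + (0.5) = 0.  So z_0 = 1.25 is a root, |z_0| = 1.25.
Divide out the factor (1 - 0.8 z) = (1 - z/z0) (since 1/z0 = 0.8):
  P(z) = (1 - 0.8 z)(1 + (-0.01) z + (-0.32) z^2)
  [check: z-coef -0.01 - (0.8) = -0.81; z^2-coef -0.32 - (0.8)(-0.01) = -0.312; z^3-coef -(0.8)(-0.32) = 0.256.]
Remaining roots from the quadratic factor 1 + (-0.01) z + (-0.32) z^2:
  Set 1 + (-0.01) z + (-0.32) z^2 = 0, i.e. a z^2 + b z + c = 0 with a = -0.32, b = -0.01, c = 1.
  Discriminant D = b^2 - 4ac = (-0.01)^2 - 4*(-0.32)*1 = 0.0001 - (-1.28) = 1.2801.
  D >= 0, so the roots are real: z = (-b +/- sqrt(D)) / (2a) = (0.01 +/- 1.131415) / (-0.64).
    z_1 = (0.01 + 1.131415) / (-0.64) = -1.7835,   |z_1| = 1.7835.
    z_2 = (0.01 - 1.131415) / (-0.64) = 1.7522,   |z_2| = 1.7522.
Moduli of all roots: 1.2500, 1.7835, 1.7522.
All moduli strictly greater than 1? Yes.
Verdict: Invertible.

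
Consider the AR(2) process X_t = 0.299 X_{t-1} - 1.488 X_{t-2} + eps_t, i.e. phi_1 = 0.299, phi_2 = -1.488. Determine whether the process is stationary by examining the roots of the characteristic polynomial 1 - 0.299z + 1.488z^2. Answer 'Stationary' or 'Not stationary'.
\text{Not stationary}

The AR(p) characteristic polynomial is P(z) = 1 - 0.299z + 1.488z^2.
Stationarity requires all roots to lie outside the unit circle, i.e. |z| > 1 for every root.
Set 1 + (-0.299) z + (1.488) z^2 = 0, i.e. a z^2 + b z + c = 0 with a = 1.488, b = -0.299, c = 1.
Discriminant D = b^2 - 4ac = (-0.299)^2 - 4*(1.488)*1 = 0.089401 - (5.952) = -5.862599.
D < 0, so the roots are the complex-conjugate pair z = (-b +/- i sqrt(-D)) / (2a) = 0.1005 +/- 0.8136i.
For a conjugate pair |z|^2 = z * conj(z) = (product of roots) = c/a = 1/(1.488) = 0.672043, so |z| = sqrt(0.672043) = 0.8198 for both roots.
Moduli of all roots: 0.8198, 0.8198.
All moduli strictly greater than 1? No.
Verdict: Not stationary.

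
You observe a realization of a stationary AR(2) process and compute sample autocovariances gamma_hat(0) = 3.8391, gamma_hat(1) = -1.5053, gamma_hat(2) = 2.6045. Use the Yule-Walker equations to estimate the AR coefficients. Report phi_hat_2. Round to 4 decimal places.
\hat\phi_{2} = 0.6200

The Yule-Walker equations for an AR(p) process read, in matrix form,
  Gamma_p phi = r_p,   with   (Gamma_p)_{ij} = gamma(|i - j|),
                       (r_p)_i = gamma(i),   i,j = 1..p.
Substitute the sample gammas (Toeplitz matrix and right-hand side of size 2):
  Gamma_p = [[3.8391, -1.5053], [-1.5053, 3.8391]]
  r_p     = [-1.5053, 2.6045]
Written out:
  3.8391 phi_1 - 1.5053 phi_2 = -1.5053
  -1.5053 phi_1 + 3.8391 phi_2 = 2.6045
Solve by Cramer's rule:
  det = gamma(0)^2 - gamma(1)^2 = (3.8391)^2 - (-1.5053)^2 = 14.73868881 - 2.26592809 = 12.47276072
  phi_hat_1 = [gamma(1) gamma(0) - gamma(1) gamma(2)] / det = [(-1.5053)(3.8391) - (-1.5053)(2.6045)] / 12.47276072 = -1.85844338 / 12.47276072 = -0.149
  phi_hat_2 = [gamma(0) gamma(2) - gamma(1)^2] / det = [(3.8391)(2.6045) - (-1.5053)^2] / 12.47276072 = 7.73300786 / 12.47276072 = 0.62
So phi_hat = [-0.1490, 0.6200].
Therefore phi_hat_2 = 0.6200.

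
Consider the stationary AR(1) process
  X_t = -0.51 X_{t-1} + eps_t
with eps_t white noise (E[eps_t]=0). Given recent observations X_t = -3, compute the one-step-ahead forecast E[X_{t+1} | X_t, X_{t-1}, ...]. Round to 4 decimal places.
E[X_{t+1} \mid \mathcal F_t] = 1.5300

For an AR(p) model X_t = c + sum_i phi_i X_{t-i} + eps_t, the
one-step-ahead conditional mean is
  E[X_{t+1} | X_t, ...] = c + sum_i phi_i X_{t+1-i}.
Substitute known values:
  E[X_{t+1} | ...] = (-0.51) * (-3)
                   = 1.5300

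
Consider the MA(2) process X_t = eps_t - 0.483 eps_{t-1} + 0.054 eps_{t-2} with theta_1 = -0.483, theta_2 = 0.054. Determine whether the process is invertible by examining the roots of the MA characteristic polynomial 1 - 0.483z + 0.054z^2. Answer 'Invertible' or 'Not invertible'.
\text{Invertible}

The MA(q) characteristic polynomial is P(z) = 1 - 0.483z + 0.054z^2.
Invertibility requires all roots to lie outside the unit circle, i.e. |z| > 1 for every root.
Set 1 + (-0.483) z + (0.054) z^2 = 0, i.e. a z^2 + b z + c = 0 with a = 0.054, b = -0.483, c = 1.
Discriminant D = b^2 - 4ac = (-0.483)^2 - 4*(0.054)*1 = 0.233289 - (0.216) = 0.017289.
D >= 0, so the roots are real: z = (-b +/- sqrt(D)) / (2a) = (0.483 +/- 0.131488) / (0.108).
  z_1 = (0.483 + 0.131488) / (0.108) = 5.6897,   |z_1| = 5.6897.
  z_2 = (0.483 - 0.131488) / (0.108) = 3.2547,   |z_2| = 3.2547.
Moduli of all roots: 5.6897, 3.2547.
All moduli strictly greater than 1? Yes.
Verdict: Invertible.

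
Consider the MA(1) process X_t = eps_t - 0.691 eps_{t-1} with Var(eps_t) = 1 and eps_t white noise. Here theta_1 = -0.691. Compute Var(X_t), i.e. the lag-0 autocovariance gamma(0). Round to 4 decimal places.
\gamma(0) = 1.4775

For an MA(q) process X_t = eps_t + sum_i theta_i eps_{t-i} with
Var(eps_t) = sigma^2, the variance is
  gamma(0) = sigma^2 * (1 + sum_i theta_i^2).
  sum_i theta_i^2 = (-0.691)^2 = 0.477481.
  gamma(0) = 1 * (1 + 0.477481) = 1 * 1.477481 = 1.477481, which rounds to 1.4775.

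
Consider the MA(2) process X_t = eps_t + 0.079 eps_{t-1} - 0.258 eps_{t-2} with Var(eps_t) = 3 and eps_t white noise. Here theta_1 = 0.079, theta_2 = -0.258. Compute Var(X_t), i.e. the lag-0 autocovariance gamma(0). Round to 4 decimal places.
\gamma(0) = 3.2184

For an MA(q) process X_t = eps_t + sum_i theta_i eps_{t-i} with
Var(eps_t) = sigma^2, the variance is
  gamma(0) = sigma^2 * (1 + sum_i theta_i^2).
  sum_i theta_i^2 = (0.079)^2 + (-0.258)^2 = 0.006241 + 0.066564 = 0.072805.
  gamma(0) = 3 * (1 + 0.072805) = 3 * 1.072805 = 3.218415, which rounds to 3.2184.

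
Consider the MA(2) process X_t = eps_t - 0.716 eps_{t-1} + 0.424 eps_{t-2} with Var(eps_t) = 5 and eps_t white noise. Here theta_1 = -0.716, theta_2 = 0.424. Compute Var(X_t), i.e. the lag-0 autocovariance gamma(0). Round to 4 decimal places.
\gamma(0) = 8.4622

For an MA(q) process X_t = eps_t + sum_i theta_i eps_{t-i} with
Var(eps_t) = sigma^2, the variance is
  gamma(0) = sigma^2 * (1 + sum_i theta_i^2).
  sum_i theta_i^2 = (-0.716)^2 + (0.424)^2 = 0.512656 + 0.179776 = 0.692432.
  gamma(0) = 5 * (1 + 0.692432) = 5 * 1.692432 = 8.46216, which rounds to 8.4622.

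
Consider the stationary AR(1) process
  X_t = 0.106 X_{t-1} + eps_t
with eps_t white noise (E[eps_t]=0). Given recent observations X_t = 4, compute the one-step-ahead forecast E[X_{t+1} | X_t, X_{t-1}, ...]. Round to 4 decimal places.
E[X_{t+1} \mid \mathcal F_t] = 0.4240

For an AR(p) model X_t = c + sum_i phi_i X_{t-i} + eps_t, the
one-step-ahead conditional mean is
  E[X_{t+1} | X_t, ...] = c + sum_i phi_i X_{t+1-i}.
Substitute known values:
  E[X_{t+1} | ...] = (0.106) * (4)
                   = 0.4240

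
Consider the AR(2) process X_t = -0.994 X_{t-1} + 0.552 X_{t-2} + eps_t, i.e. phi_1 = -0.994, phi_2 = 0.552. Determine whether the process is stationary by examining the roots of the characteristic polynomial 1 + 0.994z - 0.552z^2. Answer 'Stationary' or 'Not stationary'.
\text{Not stationary}

The AR(p) characteristic polynomial is P(z) = 1 + 0.994z - 0.552z^2.
Stationarity requires all roots to lie outside the unit circle, i.e. |z| > 1 for every root.
Set 1 + (0.994) z + (-0.552) z^2 = 0, i.e. a z^2 + b z + c = 0 with a = -0.552, b = 0.994, c = 1.
Discriminant D = b^2 - 4ac = (0.994)^2 - 4*(-0.552)*1 = 0.988036 - (-2.208) = 3.196036.
D >= 0, so the roots are real: z = (-b +/- sqrt(D)) / (2a) = (-0.994 +/- 1.787746) / (-1.104).
  z_1 = (-0.994 + 1.787746) / (-1.104) = -0.719,   |z_1| = 0.719.
  z_2 = (-0.994 - 1.787746) / (-1.104) = 2.5197,   |z_2| = 2.5197.
Moduli of all roots: 0.7190, 2.5197.
All moduli strictly greater than 1? No.
Verdict: Not stationary.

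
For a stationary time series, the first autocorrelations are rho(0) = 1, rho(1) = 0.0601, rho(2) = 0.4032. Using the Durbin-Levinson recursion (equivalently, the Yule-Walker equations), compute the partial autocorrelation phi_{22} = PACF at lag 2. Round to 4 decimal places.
\phi_{22} = 0.4010

The PACF at lag k is phi_{kk}, the last component of the solution
to the Yule-Walker system G_k phi = r_k where
  (G_k)_{ij} = rho(|i - j|), (r_k)_i = rho(i), i,j = 1..k.
Equivalently, Durbin-Levinson gives phi_{kk} iteratively:
  phi_{11} = rho(1)
  phi_{kk} = [rho(k) - sum_{j=1..k-1} phi_{k-1,j} rho(k-j)]
            / [1 - sum_{j=1..k-1} phi_{k-1,j} rho(j)],
  phi_{k,j} = phi_{k-1,j} - phi_{kk} phi_{k-1,k-j},  j = 1..k-1.
Step k = 1:
  phi_11 = rho(1) = 0.0601.
Step k = 2:
  phi_22 = [rho(2) - phi_11 rho(1)] / [1 - phi_11 rho(1)] = [0.4032 - (0.0601)(0.0601)] / [1 - (0.0601)(0.0601)]
         = 0.39958799 / 0.99638799 = 0.401.
Therefore phi_{22} = 0.4010.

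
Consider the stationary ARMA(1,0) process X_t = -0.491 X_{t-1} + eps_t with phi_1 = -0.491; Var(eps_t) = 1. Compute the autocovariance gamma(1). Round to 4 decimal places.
\gamma(1) = -0.6470

Multiply the model equation by X_{t-k} and take expectations. With theta_0 = psi_0 = 1 and psi_j the MA(infinity) weights, this gives
  gamma(k) - sum_i phi_i gamma(k-i) = c_k,
  c_k = sigma^2 * sum_{j=k..q} theta_j psi_{j-k}   (c_k = 0 for k > q),
using gamma(-m) = gamma(m).
Pure AR (q = 0): c_0 = sigma^2 = 1, c_k = 0 for k >= 1.
Equations for k = 0 and k = 1 (AR order 1):
  gamma(0) = phi_1 gamma(1) + c_0
  gamma(1) = phi_1 gamma(0) + c_1
Substituting the second into the first: gamma(0) (1 - phi_1^2) = c_0 + phi_1 c_1, so
  gamma(0) = c_0 / (1 - phi_1^2) = 1 / (1 - (-0.491)^2) = 1 / 0.758919 = 1.317664.
  gamma(1) = phi_1 gamma(0) = (-0.491)(1.317664) = -0.646973.
Therefore gamma(1) = -0.6470 (to 4 decimal places).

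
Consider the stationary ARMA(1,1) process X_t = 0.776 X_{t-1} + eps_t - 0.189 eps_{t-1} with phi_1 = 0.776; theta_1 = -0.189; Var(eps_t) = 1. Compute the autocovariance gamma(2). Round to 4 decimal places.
\gamma(2) = 0.9771

Multiply the model equation by X_{t-k} and take expectations. With theta_0 = psi_0 = 1 and psi_j the MA(infinity) weights, this gives
  gamma(k) - sum_i phi_i gamma(k-i) = c_k,
  c_k = sigma^2 * sum_{j=k..q} theta_j psi_{j-k}   (c_k = 0 for k > q),
using gamma(-m) = gamma(m).
psi-weights needed (psi_j = theta_j + sum_i phi_i psi_{j-i}):
  psi_1 = theta_1 + phi_1 = -0.189 + (0.776) = 0.587
Right-hand sides:
  c_0 = sigma^2 (1 + theta_1 psi_1) = 1 * (1 + (-0.189)(0.587)) = 1 * 0.889057 = 0.889057
  c_1 = sigma^2 theta_1 = 1 * (-0.189) = -0.189
  c_2 = 0
Equations for k = 0 and k = 1 (AR order 1):
  gamma(0) = phi_1 gamma(1) + c_0
  gamma(1) = phi_1 gamma(0) + c_1
Substituting the second into the first: gamma(0) (1 - phi_1^2) = c_0 + phi_1 c_1, so
  gamma(0) = (c_0 + phi_1 c_1) / (1 - phi_1^2) = (0.889057 + (0.776)(-0.189)) / (1 - (0.776)^2) = 0.742393 / 0.397824 = 1.866134.
  gamma(1) = phi_1 gamma(0) + c_1 = (0.776)(1.866134) + (-0.189) = 1.25912.
For k = 2 (> q): gamma(2) = phi_1 gamma(1) = (0.776)(1.25912) = 0.977077.
Therefore gamma(2) = 0.9771 (to 4 decimal places).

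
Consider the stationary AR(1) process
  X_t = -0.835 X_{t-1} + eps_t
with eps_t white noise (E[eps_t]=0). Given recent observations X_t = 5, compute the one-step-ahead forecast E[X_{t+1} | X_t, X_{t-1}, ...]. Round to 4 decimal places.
E[X_{t+1} \mid \mathcal F_t] = -4.1750

For an AR(p) model X_t = c + sum_i phi_i X_{t-i} + eps_t, the
one-step-ahead conditional mean is
  E[X_{t+1} | X_t, ...] = c + sum_i phi_i X_{t+1-i}.
Substitute known values:
  E[X_{t+1} | ...] = (-0.835) * (5)
                   = -4.1750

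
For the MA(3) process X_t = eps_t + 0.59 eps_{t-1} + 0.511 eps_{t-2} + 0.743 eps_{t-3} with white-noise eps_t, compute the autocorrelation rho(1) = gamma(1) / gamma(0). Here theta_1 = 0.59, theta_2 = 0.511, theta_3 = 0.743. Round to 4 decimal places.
\rho(1) = 0.5882

For an MA(q) process with theta_0 = 1, the autocovariance is
  gamma(k) = sigma^2 * sum_{i=0..q-k} theta_i * theta_{i+k},
and rho(k) = gamma(k) / gamma(0). Sigma^2 cancels.
  numerator   = (1)*(0.59) + (0.59)*(0.511) + (0.511)*(0.743) = 1.271163.
  denominator = (1)^2 + (0.59)^2 + (0.511)^2 + (0.743)^2 = 2.16127.
  rho(1) = 1.271163 / 2.16127 = 0.5882.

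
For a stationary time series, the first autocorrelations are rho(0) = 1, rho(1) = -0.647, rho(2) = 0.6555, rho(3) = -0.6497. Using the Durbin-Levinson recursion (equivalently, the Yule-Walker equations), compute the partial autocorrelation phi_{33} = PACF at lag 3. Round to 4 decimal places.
\phi_{33} = -0.2780

The PACF at lag k is phi_{kk}, the last component of the solution
to the Yule-Walker system G_k phi = r_k where
  (G_k)_{ij} = rho(|i - j|), (r_k)_i = rho(i), i,j = 1..k.
Equivalently, Durbin-Levinson gives phi_{kk} iteratively:
  phi_{11} = rho(1)
  phi_{kk} = [rho(k) - sum_{j=1..k-1} phi_{k-1,j} rho(k-j)]
            / [1 - sum_{j=1..k-1} phi_{k-1,j} rho(j)],
  phi_{k,j} = phi_{k-1,j} - phi_{kk} phi_{k-1,k-j},  j = 1..k-1.
Step k = 1:
  phi_11 = rho(1) = -0.647.
Step k = 2:
  phi_22 = [rho(2) - phi_11 rho(1)] / [1 - phi_11 rho(1)] = [0.6555 - (-0.647)(-0.647)] / [1 - (-0.647)(-0.647)]
         = 0.236891 / 0.581391 = 0.407456.
  Update: phi_21 = phi_11 - phi_22 phi_11 = -0.647 - (0.407456)(-0.647) = -0.383376.
Step k = 3:
  phi_33 = [rho(3) - phi_21 rho(2) - phi_22 rho(1)] / [1 - phi_21 rho(1) - phi_22 rho(2)]
    numerator   = -0.6497 - (-0.383376)(0.6555) - (0.407456)(-0.647) = -0.13477312
    denominator = 1 - (-0.383376)(-0.647) - (0.407456)(0.6555) = 0.48486844
  phi_33 = -0.13477312 / 0.48486844 = -0.278.
Therefore phi_{33} = -0.2780.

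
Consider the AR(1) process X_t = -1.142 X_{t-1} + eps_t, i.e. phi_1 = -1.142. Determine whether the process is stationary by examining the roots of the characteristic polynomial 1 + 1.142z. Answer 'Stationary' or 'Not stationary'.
\text{Not stationary}

The AR(p) characteristic polynomial is P(z) = 1 + 1.142z.
Stationarity requires all roots to lie outside the unit circle, i.e. |z| > 1 for every root.
This is linear in z: 1 + (1.142) z = 0  =>  z = -1/(1.142) = -0.875657,  |z| = 0.875657.
Moduli of all roots: 0.8757.
All moduli strictly greater than 1? No.
Verdict: Not stationary.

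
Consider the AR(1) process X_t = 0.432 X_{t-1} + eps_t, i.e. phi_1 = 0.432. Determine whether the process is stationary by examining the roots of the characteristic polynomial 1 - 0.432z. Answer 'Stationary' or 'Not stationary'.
\text{Stationary}

The AR(p) characteristic polynomial is P(z) = 1 - 0.432z.
Stationarity requires all roots to lie outside the unit circle, i.e. |z| > 1 for every root.
This is linear in z: 1 + (-0.432) z = 0  =>  z = -1/(-0.432) = 2.314815,  |z| = 2.314815.
Moduli of all roots: 2.3148.
All moduli strictly greater than 1? Yes.
Verdict: Stationary.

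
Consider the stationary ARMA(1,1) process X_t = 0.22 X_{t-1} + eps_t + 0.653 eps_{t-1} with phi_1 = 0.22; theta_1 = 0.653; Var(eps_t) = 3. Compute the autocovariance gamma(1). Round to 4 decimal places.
\gamma(1) = 3.1476

Multiply the model equation by X_{t-k} and take expectations. With theta_0 = psi_0 = 1 and psi_j the MA(infinity) weights, this gives
  gamma(k) - sum_i phi_i gamma(k-i) = c_k,
  c_k = sigma^2 * sum_{j=k..q} theta_j psi_{j-k}   (c_k = 0 for k > q),
using gamma(-m) = gamma(m).
psi-weights needed (psi_j = theta_j + sum_i phi_i psi_{j-i}):
  psi_1 = theta_1 + phi_1 = 0.653 + (0.22) = 0.873
Right-hand sides:
  c_0 = sigma^2 (1 + theta_1 psi_1) = 3 * (1 + (0.653)(0.873)) = 3 * 1.570069 = 4.710207
  c_1 = sigma^2 theta_1 = 3 * (0.653) = 1.959
  c_2 = 0
Equations for k = 0 and k = 1 (AR order 1):
  gamma(0) = phi_1 gamma(1) + c_0
  gamma(1) = phi_1 gamma(0) + c_1
Substituting the second into the first: gamma(0) (1 - phi_1^2) = c_0 + phi_1 c_1, so
  gamma(0) = (c_0 + phi_1 c_1) / (1 - phi_1^2) = (4.710207 + (0.22)(1.959)) / (1 - (0.22)^2) = 5.141187 / 0.9516 = 5.402677.
  gamma(1) = phi_1 gamma(0) + c_1 = (0.22)(5.402677) + (1.959) = 3.147589.
Therefore gamma(1) = 3.1476 (to 4 decimal places).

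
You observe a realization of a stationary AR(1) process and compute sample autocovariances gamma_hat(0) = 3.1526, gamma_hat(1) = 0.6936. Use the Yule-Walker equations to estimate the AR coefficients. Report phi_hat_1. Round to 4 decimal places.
\hat\phi_{1} = 0.2200

The Yule-Walker equations for an AR(p) process read, in matrix form,
  Gamma_p phi = r_p,   with   (Gamma_p)_{ij} = gamma(|i - j|),
                       (r_p)_i = gamma(i),   i,j = 1..p.
Substitute the sample gammas (Toeplitz matrix and right-hand side of size 1):
  Gamma_p = [[3.1526]]
  r_p     = [0.6936]
With p = 1 this is the single equation gamma(0) phi_1 = gamma(1):
  phi_hat_1 = gamma(1) / gamma(0) = 0.6936 / 3.1526 = 0.2200.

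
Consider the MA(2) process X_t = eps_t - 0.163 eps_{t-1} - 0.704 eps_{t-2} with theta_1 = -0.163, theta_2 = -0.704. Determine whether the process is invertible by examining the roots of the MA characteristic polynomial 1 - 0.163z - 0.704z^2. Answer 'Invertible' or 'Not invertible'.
\text{Invertible}

The MA(q) characteristic polynomial is P(z) = 1 - 0.163z - 0.704z^2.
Invertibility requires all roots to lie outside the unit circle, i.e. |z| > 1 for every root.
Set 1 + (-0.163) z + (-0.704) z^2 = 0, i.e. a z^2 + b z + c = 0 with a = -0.704, b = -0.163, c = 1.
Discriminant D = b^2 - 4ac = (-0.163)^2 - 4*(-0.704)*1 = 0.026569 - (-2.816) = 2.842569.
D >= 0, so the roots are real: z = (-b +/- sqrt(D)) / (2a) = (0.163 +/- 1.685992) / (-1.408).
  z_1 = (0.163 + 1.685992) / (-1.408) = -1.3132,   |z_1| = 1.3132.
  z_2 = (0.163 - 1.685992) / (-1.408) = 1.0817,   |z_2| = 1.0817.
Moduli of all roots: 1.3132, 1.0817.
All moduli strictly greater than 1? Yes.
Verdict: Invertible.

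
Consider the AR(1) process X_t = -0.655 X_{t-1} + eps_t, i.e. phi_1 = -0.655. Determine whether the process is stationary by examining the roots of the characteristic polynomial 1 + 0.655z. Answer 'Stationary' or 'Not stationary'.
\text{Stationary}

The AR(p) characteristic polynomial is P(z) = 1 + 0.655z.
Stationarity requires all roots to lie outside the unit circle, i.e. |z| > 1 for every root.
This is linear in z: 1 + (0.655) z = 0  =>  z = -1/(0.655) = -1.526718,  |z| = 1.526718.
Moduli of all roots: 1.5267.
All moduli strictly greater than 1? Yes.
Verdict: Stationary.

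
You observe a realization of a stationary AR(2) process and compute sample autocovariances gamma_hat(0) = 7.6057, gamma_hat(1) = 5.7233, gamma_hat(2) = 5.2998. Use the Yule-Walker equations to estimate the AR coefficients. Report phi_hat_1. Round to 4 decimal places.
\hat\phi_{1} = 0.5260

The Yule-Walker equations for an AR(p) process read, in matrix form,
  Gamma_p phi = r_p,   with   (Gamma_p)_{ij} = gamma(|i - j|),
                       (r_p)_i = gamma(i),   i,j = 1..p.
Substitute the sample gammas (Toeplitz matrix and right-hand side of size 2):
  Gamma_p = [[7.6057, 5.7233], [5.7233, 7.6057]]
  r_p     = [5.7233, 5.2998]
Written out:
  7.6057 phi_1 + 5.7233 phi_2 = 5.7233
  5.7233 phi_1 + 7.6057 phi_2 = 5.2998
Solve by Cramer's rule:
  det = gamma(0)^2 - gamma(1)^2 = (7.6057)^2 - (5.7233)^2 = 57.84667249 - 32.75616289 = 25.0905096
  phi_hat_1 = [gamma(1) gamma(0) - gamma(1) gamma(2)] / det = [(5.7233)(7.6057) - (5.7233)(5.2998)] / 25.0905096 = 13.19735747 / 25.0905096 = 0.526
  phi_hat_2 = [gamma(0) gamma(2) - gamma(1)^2] / det = [(7.6057)(5.2998) - (5.7233)^2] / 25.0905096 = 7.55252597 / 25.0905096 = 0.301
So phi_hat = [0.5260, 0.3010].
Therefore phi_hat_1 = 0.5260.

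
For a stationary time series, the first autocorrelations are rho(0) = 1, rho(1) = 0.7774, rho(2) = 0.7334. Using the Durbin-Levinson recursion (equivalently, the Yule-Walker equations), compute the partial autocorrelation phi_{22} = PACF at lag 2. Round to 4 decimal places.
\phi_{22} = 0.3262

The PACF at lag k is phi_{kk}, the last component of the solution
to the Yule-Walker system G_k phi = r_k where
  (G_k)_{ij} = rho(|i - j|), (r_k)_i = rho(i), i,j = 1..k.
Equivalently, Durbin-Levinson gives phi_{kk} iteratively:
  phi_{11} = rho(1)
  phi_{kk} = [rho(k) - sum_{j=1..k-1} phi_{k-1,j} rho(k-j)]
            / [1 - sum_{j=1..k-1} phi_{k-1,j} rho(j)],
  phi_{k,j} = phi_{k-1,j} - phi_{kk} phi_{k-1,k-j},  j = 1..k-1.
Step k = 1:
  phi_11 = rho(1) = 0.7774.
Step k = 2:
  phi_22 = [rho(2) - phi_11 rho(1)] / [1 - phi_11 rho(1)] = [0.7334 - (0.7774)(0.7774)] / [1 - (0.7774)(0.7774)]
         = 0.12904924 / 0.39564924 = 0.3262.
Therefore phi_{22} = 0.3262.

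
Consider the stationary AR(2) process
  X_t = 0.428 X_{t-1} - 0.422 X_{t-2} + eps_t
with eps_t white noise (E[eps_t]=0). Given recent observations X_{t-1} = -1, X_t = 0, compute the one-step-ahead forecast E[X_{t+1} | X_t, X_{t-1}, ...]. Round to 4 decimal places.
E[X_{t+1} \mid \mathcal F_t] = 0.4220

For an AR(p) model X_t = c + sum_i phi_i X_{t-i} + eps_t, the
one-step-ahead conditional mean is
  E[X_{t+1} | X_t, ...] = c + sum_i phi_i X_{t+1-i}.
Substitute known values:
  E[X_{t+1} | ...] = (0.428) * (0) + (-0.422) * (-1)
                   = 0.4220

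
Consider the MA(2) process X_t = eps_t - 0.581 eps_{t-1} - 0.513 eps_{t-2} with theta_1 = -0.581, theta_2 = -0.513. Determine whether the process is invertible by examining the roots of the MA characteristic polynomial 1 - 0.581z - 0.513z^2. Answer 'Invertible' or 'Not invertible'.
\text{Not invertible}

The MA(q) characteristic polynomial is P(z) = 1 - 0.581z - 0.513z^2.
Invertibility requires all roots to lie outside the unit circle, i.e. |z| > 1 for every root.
Set 1 + (-0.581) z + (-0.513) z^2 = 0, i.e. a z^2 + b z + c = 0 with a = -0.513, b = -0.581, c = 1.
Discriminant D = b^2 - 4ac = (-0.581)^2 - 4*(-0.513)*1 = 0.337561 - (-2.052) = 2.389561.
D >= 0, so the roots are real: z = (-b +/- sqrt(D)) / (2a) = (0.581 +/- 1.54582) / (-1.026).
  z_1 = (0.581 + 1.54582) / (-1.026) = -2.0729,   |z_1| = 2.0729.
  z_2 = (0.581 - 1.54582) / (-1.026) = 0.9404,   |z_2| = 0.9404.
Moduli of all roots: 2.0729, 0.9404.
All moduli strictly greater than 1? No.
Verdict: Not invertible.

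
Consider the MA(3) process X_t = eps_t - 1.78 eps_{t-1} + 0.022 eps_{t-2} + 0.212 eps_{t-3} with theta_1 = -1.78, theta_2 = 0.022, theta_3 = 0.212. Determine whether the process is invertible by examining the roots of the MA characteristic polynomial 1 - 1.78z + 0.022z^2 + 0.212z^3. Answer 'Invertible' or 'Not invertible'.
\text{Not invertible}

The MA(q) characteristic polynomial is P(z) = 1 - 1.78z + 0.022z^2 + 0.212z^3.
Invertibility requires all roots to lie outside the unit circle, i.e. |z| > 1 for every root.
Degree 3: look for a simple real root z0 first, then factor out (1 - z/z0) and solve the remaining quadratic.
Testing z0 = 2.5: P(2.5) = 1 + (-1.78)(2.5) + (0.022)(2.5)^2 + (0.212)(2.5)^3
  = 1 + (-4.45) + (0.1375) + (3.3125) = 0.  So z_0 = 2.5 is a root, |z_0| = 2.5.
Divide out the factor (1 - 0.4 z) = (1 - z/z0) (since 1/z0 = 0.4):
  P(z) = (1 - 0.4 z)(1 + (-1.38) z + (-0.53) z^2)
  [check: z-coef -1.38 - (0.4) = -1.78; z^2-coef -0.53 - (0.4)(-1.38) = 0.022; z^3-coef -(0.4)(-0.53) = 0.212.]
Remaining roots from the quadratic factor 1 + (-1.38) z + (-0.53) z^2:
  Set 1 + (-1.38) z + (-0.53) z^2 = 0, i.e. a z^2 + b z + c = 0 with a = -0.53, b = -1.38, c = 1.
  Discriminant D = b^2 - 4ac = (-1.38)^2 - 4*(-0.53)*1 = 1.9044 - (-2.12) = 4.0244.
  D >= 0, so the roots are real: z = (-b +/- sqrt(D)) / (2a) = (1.38 +/- 2.006091) / (-1.06).
    z_1 = (1.38 + 2.006091) / (-1.06) = -3.1944,   |z_1| = 3.1944.
    z_2 = (1.38 - 2.006091) / (-1.06) = 0.5907,   |z_2| = 0.5907.
Moduli of all roots: 2.5000, 3.1944, 0.5907.
All moduli strictly greater than 1? No.
Verdict: Not invertible.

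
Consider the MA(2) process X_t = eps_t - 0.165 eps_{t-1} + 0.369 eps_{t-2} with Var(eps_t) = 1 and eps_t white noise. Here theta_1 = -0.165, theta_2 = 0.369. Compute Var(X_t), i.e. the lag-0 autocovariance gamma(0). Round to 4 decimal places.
\gamma(0) = 1.1634

For an MA(q) process X_t = eps_t + sum_i theta_i eps_{t-i} with
Var(eps_t) = sigma^2, the variance is
  gamma(0) = sigma^2 * (1 + sum_i theta_i^2).
  sum_i theta_i^2 = (-0.165)^2 + (0.369)^2 = 0.027225 + 0.136161 = 0.163386.
  gamma(0) = 1 * (1 + 0.163386) = 1 * 1.163386 = 1.163386, which rounds to 1.1634.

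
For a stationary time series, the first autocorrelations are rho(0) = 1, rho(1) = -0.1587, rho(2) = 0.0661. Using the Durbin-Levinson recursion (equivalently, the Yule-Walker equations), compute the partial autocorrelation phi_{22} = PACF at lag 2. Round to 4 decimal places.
\phi_{22} = 0.0420

The PACF at lag k is phi_{kk}, the last component of the solution
to the Yule-Walker system G_k phi = r_k where
  (G_k)_{ij} = rho(|i - j|), (r_k)_i = rho(i), i,j = 1..k.
Equivalently, Durbin-Levinson gives phi_{kk} iteratively:
  phi_{11} = rho(1)
  phi_{kk} = [rho(k) - sum_{j=1..k-1} phi_{k-1,j} rho(k-j)]
            / [1 - sum_{j=1..k-1} phi_{k-1,j} rho(j)],
  phi_{k,j} = phi_{k-1,j} - phi_{kk} phi_{k-1,k-j},  j = 1..k-1.
Step k = 1:
  phi_11 = rho(1) = -0.1587.
Step k = 2:
  phi_22 = [rho(2) - phi_11 rho(1)] / [1 - phi_11 rho(1)] = [0.0661 - (-0.1587)(-0.1587)] / [1 - (-0.1587)(-0.1587)]
         = 0.04091431 / 0.97481431 = 0.042.
Therefore phi_{22} = 0.0420.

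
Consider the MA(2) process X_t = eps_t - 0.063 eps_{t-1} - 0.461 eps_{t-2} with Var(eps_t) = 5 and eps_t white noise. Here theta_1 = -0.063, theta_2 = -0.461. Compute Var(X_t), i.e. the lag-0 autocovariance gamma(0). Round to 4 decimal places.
\gamma(0) = 6.0825

For an MA(q) process X_t = eps_t + sum_i theta_i eps_{t-i} with
Var(eps_t) = sigma^2, the variance is
  gamma(0) = sigma^2 * (1 + sum_i theta_i^2).
  sum_i theta_i^2 = (-0.063)^2 + (-0.461)^2 = 0.003969 + 0.212521 = 0.21649.
  gamma(0) = 5 * (1 + 0.21649) = 5 * 1.21649 = 6.08245, which rounds to 6.0825.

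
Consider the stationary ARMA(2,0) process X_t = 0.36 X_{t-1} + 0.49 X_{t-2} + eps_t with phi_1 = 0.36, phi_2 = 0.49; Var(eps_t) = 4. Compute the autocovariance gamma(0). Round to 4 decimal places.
\gamma(0) = 10.4914

Multiply the model equation by X_{t-k} and take expectations. With theta_0 = psi_0 = 1 and psi_j the MA(infinity) weights, this gives
  gamma(k) - sum_i phi_i gamma(k-i) = c_k,
  c_k = sigma^2 * sum_{j=k..q} theta_j psi_{j-k}   (c_k = 0 for k > q),
using gamma(-m) = gamma(m).
Pure AR (q = 0): c_0 = sigma^2 = 4, c_k = 0 for k >= 1.
Equations for k = 0, 1, 2 (AR order 2, c_2 = 0):
  (E0) gamma(0) = phi_1 gamma(1) + phi_2 gamma(2) + c_0
  (E1) gamma(1) = phi_1 gamma(0) + phi_2 gamma(1) + c_1
  (E2) gamma(2) = phi_1 gamma(1) + phi_2 gamma(0)
From (E1): gamma(1) = A gamma(0) + B with
  A = phi_1 / (1 - phi_2) = 0.36 / 0.51 = 0.705882,   B = c_1 / (1 - phi_2) = 0 / 0.51 = 0.
Insert (E2) into (E0): gamma(0) (1 - phi_2^2) = phi_1 (1 + phi_2) gamma(1) + c_0.
  phi_1 (1 + phi_2) = (0.36)(1.49) = 0.5364,   1 - phi_2^2 = 0.7599.
Replace gamma(1) by A gamma(0) + B and collect gamma(0):
  gamma(0) [0.7599 - (0.5364)(0.705882)] = c_0 = 4
  gamma(0) * 0.381265 = 4
  gamma(0) = 4 / 0.381265 = 10.491399.
Therefore gamma(0) = 10.4914 (to 4 decimal places).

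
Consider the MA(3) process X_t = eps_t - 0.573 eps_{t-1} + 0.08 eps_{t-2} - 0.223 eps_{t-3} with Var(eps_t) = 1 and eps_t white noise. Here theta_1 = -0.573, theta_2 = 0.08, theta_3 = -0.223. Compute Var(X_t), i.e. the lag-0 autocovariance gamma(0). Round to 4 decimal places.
\gamma(0) = 1.3845

For an MA(q) process X_t = eps_t + sum_i theta_i eps_{t-i} with
Var(eps_t) = sigma^2, the variance is
  gamma(0) = sigma^2 * (1 + sum_i theta_i^2).
  sum_i theta_i^2 = (-0.573)^2 + (0.08)^2 + (-0.223)^2 = 0.328329 + 0.0064 + 0.049729 = 0.384458.
  gamma(0) = 1 * (1 + 0.384458) = 1 * 1.384458 = 1.384458, which rounds to 1.3845.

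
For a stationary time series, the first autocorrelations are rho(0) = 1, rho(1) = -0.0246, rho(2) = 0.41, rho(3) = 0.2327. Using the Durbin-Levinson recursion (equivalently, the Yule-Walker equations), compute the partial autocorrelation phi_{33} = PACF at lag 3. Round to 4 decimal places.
\phi_{33} = 0.2991

The PACF at lag k is phi_{kk}, the last component of the solution
to the Yule-Walker system G_k phi = r_k where
  (G_k)_{ij} = rho(|i - j|), (r_k)_i = rho(i), i,j = 1..k.
Equivalently, Durbin-Levinson gives phi_{kk} iteratively:
  phi_{11} = rho(1)
  phi_{kk} = [rho(k) - sum_{j=1..k-1} phi_{k-1,j} rho(k-j)]
            / [1 - sum_{j=1..k-1} phi_{k-1,j} rho(j)],
  phi_{k,j} = phi_{k-1,j} - phi_{kk} phi_{k-1,k-j},  j = 1..k-1.
Step k = 1:
  phi_11 = rho(1) = -0.0246.
Step k = 2:
  phi_22 = [rho(2) - phi_11 rho(1)] / [1 - phi_11 rho(1)] = [0.41 - (-0.0246)(-0.0246)] / [1 - (-0.0246)(-0.0246)]
         = 0.40939484 / 0.99939484 = 0.409643.
  Update: phi_21 = phi_11 - phi_22 phi_11 = -0.0246 - (0.409643)(-0.0246) = -0.014523.
Step k = 3:
  phi_33 = [rho(3) - phi_21 rho(2) - phi_22 rho(1)] / [1 - phi_21 rho(1) - phi_22 rho(2)]
    numerator   = 0.2327 - (-0.014523)(0.41) - (0.409643)(-0.0246) = 0.24873155
    denominator = 1 - (-0.014523)(-0.0246) - (0.409643)(0.41) = 0.83168922
  phi_33 = 0.24873155 / 0.83168922 = 0.2991.
Therefore phi_{33} = 0.2991.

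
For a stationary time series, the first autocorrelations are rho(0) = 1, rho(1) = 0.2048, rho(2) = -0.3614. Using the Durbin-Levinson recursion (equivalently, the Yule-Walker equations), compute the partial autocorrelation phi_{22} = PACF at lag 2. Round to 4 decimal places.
\phi_{22} = -0.4210

The PACF at lag k is phi_{kk}, the last component of the solution
to the Yule-Walker system G_k phi = r_k where
  (G_k)_{ij} = rho(|i - j|), (r_k)_i = rho(i), i,j = 1..k.
Equivalently, Durbin-Levinson gives phi_{kk} iteratively:
  phi_{11} = rho(1)
  phi_{kk} = [rho(k) - sum_{j=1..k-1} phi_{k-1,j} rho(k-j)]
            / [1 - sum_{j=1..k-1} phi_{k-1,j} rho(j)],
  phi_{k,j} = phi_{k-1,j} - phi_{kk} phi_{k-1,k-j},  j = 1..k-1.
Step k = 1:
  phi_11 = rho(1) = 0.2048.
Step k = 2:
  phi_22 = [rho(2) - phi_11 rho(1)] / [1 - phi_11 rho(1)] = [-0.3614 - (0.2048)(0.2048)] / [1 - (0.2048)(0.2048)]
         = -0.40334304 / 0.95805696 = -0.421.
Therefore phi_{22} = -0.4210.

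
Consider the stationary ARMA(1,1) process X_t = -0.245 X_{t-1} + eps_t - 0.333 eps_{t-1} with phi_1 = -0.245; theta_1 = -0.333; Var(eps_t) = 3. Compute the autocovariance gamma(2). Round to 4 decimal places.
\gamma(2) = 0.4888

Multiply the model equation by X_{t-k} and take expectations. With theta_0 = psi_0 = 1 and psi_j the MA(infinity) weights, this gives
  gamma(k) - sum_i phi_i gamma(k-i) = c_k,
  c_k = sigma^2 * sum_{j=k..q} theta_j psi_{j-k}   (c_k = 0 for k > q),
using gamma(-m) = gamma(m).
psi-weights needed (psi_j = theta_j + sum_i phi_i psi_{j-i}):
  psi_1 = theta_1 + phi_1 = -0.333 + (-0.245) = -0.578
Right-hand sides:
  c_0 = sigma^2 (1 + theta_1 psi_1) = 3 * (1 + (-0.333)(-0.578)) = 3 * 1.192474 = 3.577422
  c_1 = sigma^2 theta_1 = 3 * (-0.333) = -0.999
  c_2 = 0
Equations for k = 0 and k = 1 (AR order 1):
  gamma(0) = phi_1 gamma(1) + c_0
  gamma(1) = phi_1 gamma(0) + c_1
Substituting the second into the first: gamma(0) (1 - phi_1^2) = c_0 + phi_1 c_1, so
  gamma(0) = (c_0 + phi_1 c_1) / (1 - phi_1^2) = (3.577422 + (-0.245)(-0.999)) / (1 - (-0.245)^2) = 3.822177 / 0.939975 = 4.066254.
  gamma(1) = phi_1 gamma(0) + c_1 = (-0.245)(4.066254) + (-0.999) = -1.995232.
For k = 2 (> q): gamma(2) = phi_1 gamma(1) = (-0.245)(-1.995232) = 0.488832.
Therefore gamma(2) = 0.4888 (to 4 decimal places).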